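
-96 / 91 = -1.05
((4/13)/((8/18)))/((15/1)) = 3/65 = 0.05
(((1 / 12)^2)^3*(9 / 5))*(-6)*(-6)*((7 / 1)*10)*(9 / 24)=7 / 12288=0.00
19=19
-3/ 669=-1/ 223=-0.00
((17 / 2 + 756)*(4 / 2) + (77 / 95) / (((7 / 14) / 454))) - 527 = 165106 / 95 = 1737.96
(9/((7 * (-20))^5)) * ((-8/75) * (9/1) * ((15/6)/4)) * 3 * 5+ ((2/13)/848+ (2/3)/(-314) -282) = -282.00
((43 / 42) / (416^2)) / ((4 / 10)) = 0.00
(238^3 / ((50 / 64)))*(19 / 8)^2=2433369596 / 25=97334783.84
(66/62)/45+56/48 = 369/310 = 1.19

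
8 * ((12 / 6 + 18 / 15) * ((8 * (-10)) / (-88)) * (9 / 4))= 576 / 11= 52.36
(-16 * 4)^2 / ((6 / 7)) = 14336 / 3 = 4778.67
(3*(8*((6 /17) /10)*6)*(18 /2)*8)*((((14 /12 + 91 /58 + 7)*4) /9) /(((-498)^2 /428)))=46402048 /16981385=2.73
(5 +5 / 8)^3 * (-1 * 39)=-3553875 / 512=-6941.16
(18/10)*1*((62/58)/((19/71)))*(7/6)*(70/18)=107849/3306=32.62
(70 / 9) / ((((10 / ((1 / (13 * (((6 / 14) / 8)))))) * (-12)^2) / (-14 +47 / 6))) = -1813 / 37908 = -0.05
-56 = -56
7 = 7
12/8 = 3/2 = 1.50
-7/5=-1.40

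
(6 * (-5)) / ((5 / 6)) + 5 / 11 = -35.55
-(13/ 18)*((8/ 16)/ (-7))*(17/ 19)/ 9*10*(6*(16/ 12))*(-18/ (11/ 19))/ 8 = -1105/ 693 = -1.59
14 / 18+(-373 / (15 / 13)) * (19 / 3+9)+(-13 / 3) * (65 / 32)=-7149283 / 1440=-4964.78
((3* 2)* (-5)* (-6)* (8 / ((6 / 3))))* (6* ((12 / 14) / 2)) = 12960 / 7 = 1851.43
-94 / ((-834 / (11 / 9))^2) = -5687 / 28170018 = -0.00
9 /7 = 1.29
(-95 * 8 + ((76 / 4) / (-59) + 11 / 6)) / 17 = -268505 / 6018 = -44.62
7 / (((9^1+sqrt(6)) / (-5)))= -21 / 5+7 * sqrt(6) / 15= -3.06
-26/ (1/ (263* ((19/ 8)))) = -64961/ 4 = -16240.25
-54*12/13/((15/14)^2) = -14112/325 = -43.42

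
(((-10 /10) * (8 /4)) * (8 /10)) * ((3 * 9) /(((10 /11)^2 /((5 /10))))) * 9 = -29403 /125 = -235.22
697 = 697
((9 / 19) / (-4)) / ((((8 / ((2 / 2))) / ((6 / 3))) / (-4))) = 9 / 76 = 0.12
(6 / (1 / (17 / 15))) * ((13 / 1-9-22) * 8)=-4896 / 5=-979.20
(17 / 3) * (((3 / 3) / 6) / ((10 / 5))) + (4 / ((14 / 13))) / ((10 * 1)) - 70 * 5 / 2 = -219437 / 1260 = -174.16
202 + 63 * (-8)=-302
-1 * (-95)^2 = -9025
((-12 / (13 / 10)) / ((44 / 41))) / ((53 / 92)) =-113160 / 7579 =-14.93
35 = 35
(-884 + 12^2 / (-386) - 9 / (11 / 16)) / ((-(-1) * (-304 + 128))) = 476329 / 93412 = 5.10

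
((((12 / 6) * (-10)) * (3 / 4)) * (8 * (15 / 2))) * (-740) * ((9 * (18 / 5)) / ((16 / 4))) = 5394600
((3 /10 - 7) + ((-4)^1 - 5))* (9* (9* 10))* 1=-12717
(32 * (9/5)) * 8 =2304/5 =460.80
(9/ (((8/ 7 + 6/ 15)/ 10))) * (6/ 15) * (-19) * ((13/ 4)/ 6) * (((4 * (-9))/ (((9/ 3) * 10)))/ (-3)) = -1729/ 18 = -96.06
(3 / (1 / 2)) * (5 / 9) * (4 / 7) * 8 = 320 / 21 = 15.24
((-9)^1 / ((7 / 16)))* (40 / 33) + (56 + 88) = 9168 / 77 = 119.06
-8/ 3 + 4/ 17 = -124/ 51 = -2.43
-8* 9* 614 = -44208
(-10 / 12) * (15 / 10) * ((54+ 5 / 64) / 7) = -17305 / 1792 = -9.66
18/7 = 2.57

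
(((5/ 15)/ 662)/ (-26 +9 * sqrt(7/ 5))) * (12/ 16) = -65/ 3724412 - 9 * sqrt(35)/ 7448824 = -0.00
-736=-736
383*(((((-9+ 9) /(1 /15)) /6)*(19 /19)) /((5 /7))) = 0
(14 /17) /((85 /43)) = 602 /1445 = 0.42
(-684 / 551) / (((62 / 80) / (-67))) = 96480 / 899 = 107.32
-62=-62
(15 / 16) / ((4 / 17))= 255 / 64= 3.98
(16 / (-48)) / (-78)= 1 / 234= 0.00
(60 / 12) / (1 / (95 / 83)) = 475 / 83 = 5.72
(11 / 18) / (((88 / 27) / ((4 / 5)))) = 3 / 20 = 0.15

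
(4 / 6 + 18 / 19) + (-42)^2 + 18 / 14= 704993 / 399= 1766.90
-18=-18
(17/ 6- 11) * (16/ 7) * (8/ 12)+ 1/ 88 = -9847/ 792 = -12.43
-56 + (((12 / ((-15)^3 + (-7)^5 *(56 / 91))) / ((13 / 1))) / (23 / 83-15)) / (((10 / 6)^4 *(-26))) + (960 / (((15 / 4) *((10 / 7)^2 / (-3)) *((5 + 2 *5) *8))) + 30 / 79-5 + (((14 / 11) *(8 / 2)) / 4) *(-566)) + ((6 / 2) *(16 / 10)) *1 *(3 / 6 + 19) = -531235872388707656 / 769327401610625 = -690.52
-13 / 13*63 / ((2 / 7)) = -441 / 2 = -220.50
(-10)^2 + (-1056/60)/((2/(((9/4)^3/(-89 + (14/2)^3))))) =2023981/20320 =99.61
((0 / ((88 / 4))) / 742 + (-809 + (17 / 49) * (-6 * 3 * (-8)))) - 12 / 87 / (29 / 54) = -31289897 / 41209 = -759.30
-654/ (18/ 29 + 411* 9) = -6322/ 35763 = -0.18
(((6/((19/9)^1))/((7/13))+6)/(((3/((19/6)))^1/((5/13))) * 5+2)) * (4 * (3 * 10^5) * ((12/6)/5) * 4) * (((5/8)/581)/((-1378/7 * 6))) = -9375000/6805253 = -1.38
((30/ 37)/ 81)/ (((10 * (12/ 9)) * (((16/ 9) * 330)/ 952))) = 119/ 97680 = 0.00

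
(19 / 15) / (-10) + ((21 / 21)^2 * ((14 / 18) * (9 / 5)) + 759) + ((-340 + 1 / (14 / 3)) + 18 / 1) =230206 / 525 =438.49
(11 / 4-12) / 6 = -37 / 24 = -1.54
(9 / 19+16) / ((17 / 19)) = 313 / 17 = 18.41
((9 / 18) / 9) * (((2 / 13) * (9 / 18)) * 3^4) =9 / 26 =0.35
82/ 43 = 1.91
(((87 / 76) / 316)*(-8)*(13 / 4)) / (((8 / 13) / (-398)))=60.92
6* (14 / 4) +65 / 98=2123 / 98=21.66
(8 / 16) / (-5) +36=359 / 10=35.90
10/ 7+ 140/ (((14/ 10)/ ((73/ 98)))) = 3720/ 49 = 75.92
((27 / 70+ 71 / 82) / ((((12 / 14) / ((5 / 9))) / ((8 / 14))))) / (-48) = -449 / 46494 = -0.01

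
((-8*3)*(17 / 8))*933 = -47583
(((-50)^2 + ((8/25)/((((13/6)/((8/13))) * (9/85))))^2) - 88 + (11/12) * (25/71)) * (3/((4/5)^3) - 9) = -295064605686803/38934355200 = -7578.52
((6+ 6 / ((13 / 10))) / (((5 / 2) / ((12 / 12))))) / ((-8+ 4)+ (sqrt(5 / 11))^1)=-4048 / 3705 -92 * sqrt(55) / 3705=-1.28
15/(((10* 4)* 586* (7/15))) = 45/32816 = 0.00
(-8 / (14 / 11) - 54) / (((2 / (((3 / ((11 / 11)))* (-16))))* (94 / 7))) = 5064 / 47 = 107.74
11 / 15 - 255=-3814 / 15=-254.27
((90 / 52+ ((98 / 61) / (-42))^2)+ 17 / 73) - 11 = -574276837 / 63562122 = -9.03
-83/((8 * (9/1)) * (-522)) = 83/37584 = 0.00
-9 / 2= -4.50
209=209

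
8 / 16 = 1 / 2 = 0.50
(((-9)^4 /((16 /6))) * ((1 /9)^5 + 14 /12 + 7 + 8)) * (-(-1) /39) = 1909253 /1872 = 1019.90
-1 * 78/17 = -78/17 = -4.59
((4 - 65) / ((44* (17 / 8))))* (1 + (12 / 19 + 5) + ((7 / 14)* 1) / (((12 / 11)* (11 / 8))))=-48434 / 10659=-4.54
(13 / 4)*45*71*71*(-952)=-701858430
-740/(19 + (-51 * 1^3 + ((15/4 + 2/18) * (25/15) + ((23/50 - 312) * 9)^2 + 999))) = -24975000/265362896299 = -0.00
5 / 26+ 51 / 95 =1801 / 2470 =0.73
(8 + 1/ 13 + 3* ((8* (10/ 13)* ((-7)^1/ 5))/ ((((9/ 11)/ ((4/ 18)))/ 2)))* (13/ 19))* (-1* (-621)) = -234577/ 247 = -949.70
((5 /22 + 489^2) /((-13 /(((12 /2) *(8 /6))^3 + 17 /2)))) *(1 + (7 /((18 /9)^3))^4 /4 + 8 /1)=-820670033378379 /9371648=-87569447.06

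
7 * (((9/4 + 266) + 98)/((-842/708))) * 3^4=-147025935/842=-174615.12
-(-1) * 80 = 80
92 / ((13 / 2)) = 184 / 13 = 14.15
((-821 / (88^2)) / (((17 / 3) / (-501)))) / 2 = 1233963 / 263296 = 4.69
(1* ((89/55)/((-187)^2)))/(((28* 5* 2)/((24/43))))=267/2894558975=0.00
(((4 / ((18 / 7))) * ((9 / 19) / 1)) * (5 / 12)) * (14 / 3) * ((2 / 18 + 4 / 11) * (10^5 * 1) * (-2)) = -2303000000 / 16929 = -136038.75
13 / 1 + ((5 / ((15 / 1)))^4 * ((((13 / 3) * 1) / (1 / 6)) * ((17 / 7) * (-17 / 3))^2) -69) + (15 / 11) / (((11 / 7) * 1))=24462275 / 4322241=5.66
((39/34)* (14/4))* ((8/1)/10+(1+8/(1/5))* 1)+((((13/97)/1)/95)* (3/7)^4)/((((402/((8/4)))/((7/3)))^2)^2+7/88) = 167.81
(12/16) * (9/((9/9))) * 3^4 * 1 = 2187/4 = 546.75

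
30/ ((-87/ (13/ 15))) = -26/ 87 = -0.30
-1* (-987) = 987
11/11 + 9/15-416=-2072/5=-414.40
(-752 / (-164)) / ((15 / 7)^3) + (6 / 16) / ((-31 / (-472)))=26491379 / 4289625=6.18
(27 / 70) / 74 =27 / 5180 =0.01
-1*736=-736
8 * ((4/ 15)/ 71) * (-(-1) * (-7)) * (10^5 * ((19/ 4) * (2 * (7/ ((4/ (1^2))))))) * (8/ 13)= -595840000/ 2769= -215182.38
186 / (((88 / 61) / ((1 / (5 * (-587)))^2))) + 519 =519.00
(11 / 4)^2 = 121 / 16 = 7.56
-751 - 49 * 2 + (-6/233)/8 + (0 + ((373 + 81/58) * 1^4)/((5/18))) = 13482225/27028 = 498.82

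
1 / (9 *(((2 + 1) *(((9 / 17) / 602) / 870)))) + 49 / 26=77168329 / 2106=36642.13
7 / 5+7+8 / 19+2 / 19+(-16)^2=264.93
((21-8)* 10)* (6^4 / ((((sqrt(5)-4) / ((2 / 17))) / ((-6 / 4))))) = 505440* sqrt(5) / 187 + 2021760 / 187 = 16855.39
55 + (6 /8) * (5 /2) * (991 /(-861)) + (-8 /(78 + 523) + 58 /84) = 221552227 /4139688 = 53.52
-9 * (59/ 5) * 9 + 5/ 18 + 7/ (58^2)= -144646639/ 151380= -955.52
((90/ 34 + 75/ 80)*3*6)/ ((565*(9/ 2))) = 195/ 7684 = 0.03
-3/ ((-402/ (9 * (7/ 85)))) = 63/ 11390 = 0.01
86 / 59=1.46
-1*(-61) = 61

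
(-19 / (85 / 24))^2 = 28.78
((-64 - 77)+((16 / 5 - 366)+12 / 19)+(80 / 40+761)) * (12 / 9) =32912 / 95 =346.44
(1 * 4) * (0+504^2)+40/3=3048232/3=1016077.33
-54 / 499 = -0.11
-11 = -11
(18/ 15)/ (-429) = -2/ 715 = -0.00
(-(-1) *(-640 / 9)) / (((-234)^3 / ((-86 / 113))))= -6880 / 1628840421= -0.00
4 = 4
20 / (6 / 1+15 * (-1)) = -20 / 9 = -2.22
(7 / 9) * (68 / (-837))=-476 / 7533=-0.06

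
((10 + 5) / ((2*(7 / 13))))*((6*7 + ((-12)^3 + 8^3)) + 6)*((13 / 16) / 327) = -61685 / 1526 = -40.42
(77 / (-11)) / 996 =-7 / 996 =-0.01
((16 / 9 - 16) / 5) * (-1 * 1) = 128 / 45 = 2.84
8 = 8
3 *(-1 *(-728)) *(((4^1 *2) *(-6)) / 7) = -14976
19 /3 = 6.33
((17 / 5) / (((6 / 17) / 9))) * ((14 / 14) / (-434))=-867 / 4340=-0.20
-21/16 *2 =-21/8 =-2.62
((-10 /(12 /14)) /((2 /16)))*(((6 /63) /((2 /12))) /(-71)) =160 /213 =0.75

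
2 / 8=1 / 4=0.25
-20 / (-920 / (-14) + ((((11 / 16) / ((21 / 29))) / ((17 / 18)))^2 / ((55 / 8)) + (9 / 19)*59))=-215247200 / 1009602361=-0.21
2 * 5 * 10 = 100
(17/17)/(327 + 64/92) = 23/7537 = 0.00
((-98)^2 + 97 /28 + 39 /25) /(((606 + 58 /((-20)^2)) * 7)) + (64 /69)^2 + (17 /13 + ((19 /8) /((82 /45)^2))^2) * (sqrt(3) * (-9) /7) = 88379135690 /28281392181- 615915725517 * sqrt(3) /263315713024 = -0.93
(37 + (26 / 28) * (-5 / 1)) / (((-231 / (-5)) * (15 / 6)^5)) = 2416 / 336875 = 0.01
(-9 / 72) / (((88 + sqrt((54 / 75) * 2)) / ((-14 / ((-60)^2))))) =7 / 1284480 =0.00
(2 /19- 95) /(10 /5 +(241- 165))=-601 /494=-1.22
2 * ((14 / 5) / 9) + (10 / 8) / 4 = 673 / 720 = 0.93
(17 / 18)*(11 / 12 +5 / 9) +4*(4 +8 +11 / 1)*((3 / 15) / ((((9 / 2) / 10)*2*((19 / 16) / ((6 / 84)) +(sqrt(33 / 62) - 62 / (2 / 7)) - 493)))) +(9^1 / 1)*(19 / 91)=8678181145589 / 2678395139784 - 5888*sqrt(2046) / 8584599807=3.24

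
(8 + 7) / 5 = 3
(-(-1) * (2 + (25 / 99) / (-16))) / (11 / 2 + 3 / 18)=3143 / 8976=0.35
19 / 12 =1.58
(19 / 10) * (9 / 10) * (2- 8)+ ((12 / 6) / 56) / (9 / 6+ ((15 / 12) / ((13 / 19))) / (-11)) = -10.23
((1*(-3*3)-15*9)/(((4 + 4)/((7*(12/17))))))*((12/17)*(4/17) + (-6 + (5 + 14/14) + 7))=-3131352/4913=-637.36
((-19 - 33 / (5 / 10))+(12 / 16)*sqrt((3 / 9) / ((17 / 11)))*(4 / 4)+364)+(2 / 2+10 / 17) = sqrt(561) / 68+4770 / 17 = 280.94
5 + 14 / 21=17 / 3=5.67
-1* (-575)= 575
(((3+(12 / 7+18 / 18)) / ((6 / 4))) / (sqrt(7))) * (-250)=-20000 * sqrt(7) / 147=-359.97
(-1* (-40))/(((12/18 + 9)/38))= 4560/29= 157.24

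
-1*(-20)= 20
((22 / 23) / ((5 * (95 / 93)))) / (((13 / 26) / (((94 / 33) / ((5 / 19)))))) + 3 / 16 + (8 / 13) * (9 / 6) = 5.16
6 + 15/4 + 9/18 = 41/4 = 10.25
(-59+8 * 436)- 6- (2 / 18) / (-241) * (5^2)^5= 17190112 / 2169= 7925.36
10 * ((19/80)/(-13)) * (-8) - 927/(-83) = 13628/1079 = 12.63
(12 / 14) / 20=3 / 70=0.04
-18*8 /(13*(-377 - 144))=144 /6773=0.02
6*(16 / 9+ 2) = 68 / 3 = 22.67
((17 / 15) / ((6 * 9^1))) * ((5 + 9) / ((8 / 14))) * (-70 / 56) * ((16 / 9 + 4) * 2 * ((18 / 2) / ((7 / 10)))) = -7735 / 81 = -95.49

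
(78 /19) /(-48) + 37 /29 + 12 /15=43867 /22040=1.99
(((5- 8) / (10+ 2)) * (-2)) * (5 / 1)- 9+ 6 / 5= -53 / 10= -5.30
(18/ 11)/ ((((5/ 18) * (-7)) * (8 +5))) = -324/ 5005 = -0.06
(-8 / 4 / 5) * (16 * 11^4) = -468512 / 5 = -93702.40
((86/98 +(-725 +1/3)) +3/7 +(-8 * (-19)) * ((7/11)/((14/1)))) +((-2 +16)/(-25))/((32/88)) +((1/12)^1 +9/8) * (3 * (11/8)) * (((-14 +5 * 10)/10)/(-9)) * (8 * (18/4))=-255410471/323400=-789.77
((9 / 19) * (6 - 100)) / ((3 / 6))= -1692 / 19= -89.05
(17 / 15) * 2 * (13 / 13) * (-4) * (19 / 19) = -136 / 15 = -9.07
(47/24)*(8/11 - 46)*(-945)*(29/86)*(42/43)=2245045005/81356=27595.32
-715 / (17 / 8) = -336.47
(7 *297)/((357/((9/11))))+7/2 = 281/34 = 8.26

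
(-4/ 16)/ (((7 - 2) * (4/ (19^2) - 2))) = 361/ 14360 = 0.03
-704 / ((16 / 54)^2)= -8019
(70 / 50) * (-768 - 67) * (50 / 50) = -1169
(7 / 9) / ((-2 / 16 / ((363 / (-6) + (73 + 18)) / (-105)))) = 244 / 135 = 1.81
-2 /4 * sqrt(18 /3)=-sqrt(6) /2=-1.22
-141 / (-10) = 141 / 10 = 14.10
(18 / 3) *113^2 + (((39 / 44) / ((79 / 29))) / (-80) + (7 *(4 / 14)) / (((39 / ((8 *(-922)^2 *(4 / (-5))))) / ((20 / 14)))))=-24441878059163 / 75915840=-321960.19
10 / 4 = 5 / 2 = 2.50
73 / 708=0.10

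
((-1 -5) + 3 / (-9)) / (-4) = 19 / 12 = 1.58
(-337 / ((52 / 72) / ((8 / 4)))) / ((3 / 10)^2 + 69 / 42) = -538.55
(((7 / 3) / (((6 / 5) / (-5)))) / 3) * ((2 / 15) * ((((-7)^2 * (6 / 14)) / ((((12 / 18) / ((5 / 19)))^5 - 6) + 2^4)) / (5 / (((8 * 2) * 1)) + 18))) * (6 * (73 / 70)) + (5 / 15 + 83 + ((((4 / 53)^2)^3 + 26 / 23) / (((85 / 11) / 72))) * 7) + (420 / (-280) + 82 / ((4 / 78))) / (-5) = -537290599323572847592759189 / 3307160282232091815143790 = -162.46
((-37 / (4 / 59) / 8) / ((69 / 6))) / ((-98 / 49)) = 2183 / 736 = 2.97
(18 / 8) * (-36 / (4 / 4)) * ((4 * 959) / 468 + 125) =-140256 / 13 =-10788.92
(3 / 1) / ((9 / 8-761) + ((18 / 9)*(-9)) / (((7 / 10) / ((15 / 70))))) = -0.00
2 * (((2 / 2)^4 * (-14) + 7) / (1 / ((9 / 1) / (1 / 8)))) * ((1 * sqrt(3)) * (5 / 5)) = -1008 * sqrt(3) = -1745.91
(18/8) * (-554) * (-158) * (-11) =-2166417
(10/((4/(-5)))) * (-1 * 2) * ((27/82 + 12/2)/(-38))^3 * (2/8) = -3494958975/121018659584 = -0.03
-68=-68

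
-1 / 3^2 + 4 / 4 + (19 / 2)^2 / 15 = 1243 / 180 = 6.91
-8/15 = -0.53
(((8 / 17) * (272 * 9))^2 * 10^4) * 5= 66355200000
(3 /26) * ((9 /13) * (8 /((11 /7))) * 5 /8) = 945 /3718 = 0.25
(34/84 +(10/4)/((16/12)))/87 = 383/14616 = 0.03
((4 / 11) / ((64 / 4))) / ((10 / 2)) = 1 / 220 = 0.00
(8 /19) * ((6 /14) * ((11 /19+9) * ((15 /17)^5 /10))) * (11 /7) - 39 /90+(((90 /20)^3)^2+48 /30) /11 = 5719316224973885 /7577810885568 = 754.75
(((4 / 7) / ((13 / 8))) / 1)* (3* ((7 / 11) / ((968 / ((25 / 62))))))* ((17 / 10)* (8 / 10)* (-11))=-204 / 48763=-0.00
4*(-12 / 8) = -6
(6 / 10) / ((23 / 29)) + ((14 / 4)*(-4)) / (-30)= 1.22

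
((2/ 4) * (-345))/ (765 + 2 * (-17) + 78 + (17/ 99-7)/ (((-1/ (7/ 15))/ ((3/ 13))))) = -0.21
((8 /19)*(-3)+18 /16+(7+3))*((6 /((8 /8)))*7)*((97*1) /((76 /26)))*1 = 39695019 /2888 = 13744.81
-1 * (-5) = 5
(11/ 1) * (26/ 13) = 22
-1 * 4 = -4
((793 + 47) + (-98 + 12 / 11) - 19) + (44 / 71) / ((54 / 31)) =724.45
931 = 931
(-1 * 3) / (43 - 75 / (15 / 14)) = 1 / 9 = 0.11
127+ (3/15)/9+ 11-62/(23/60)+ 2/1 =-22477/1035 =-21.72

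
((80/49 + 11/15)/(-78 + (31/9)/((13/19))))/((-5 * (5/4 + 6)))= 271284/303276925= 0.00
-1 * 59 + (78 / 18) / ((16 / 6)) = -459 / 8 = -57.38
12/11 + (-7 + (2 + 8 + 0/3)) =4.09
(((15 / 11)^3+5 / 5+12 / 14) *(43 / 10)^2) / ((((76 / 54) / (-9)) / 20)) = -9194618448 / 885115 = -10388.05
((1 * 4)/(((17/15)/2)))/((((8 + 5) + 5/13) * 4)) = 65/493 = 0.13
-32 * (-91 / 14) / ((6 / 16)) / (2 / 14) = 11648 / 3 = 3882.67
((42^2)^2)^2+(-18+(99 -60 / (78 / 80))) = 125874475953661 / 13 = 9682651996435.46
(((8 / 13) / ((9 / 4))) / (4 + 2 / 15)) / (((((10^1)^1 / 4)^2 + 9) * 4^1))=80 / 73749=0.00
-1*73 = -73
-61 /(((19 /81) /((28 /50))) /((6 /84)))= -10.40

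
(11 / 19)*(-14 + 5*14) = 616 / 19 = 32.42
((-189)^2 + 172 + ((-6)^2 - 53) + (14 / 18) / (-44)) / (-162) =-14206889 / 64152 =-221.46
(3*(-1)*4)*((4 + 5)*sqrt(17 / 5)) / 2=-54*sqrt(85) / 5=-99.57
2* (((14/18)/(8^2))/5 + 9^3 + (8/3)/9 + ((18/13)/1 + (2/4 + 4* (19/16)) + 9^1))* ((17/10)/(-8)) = -1422405521/4492800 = -316.60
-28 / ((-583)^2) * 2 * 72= -4032 / 339889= -0.01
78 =78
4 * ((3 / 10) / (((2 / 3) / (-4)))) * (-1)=7.20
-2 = -2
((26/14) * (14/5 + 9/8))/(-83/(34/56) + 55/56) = -34697/646045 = -0.05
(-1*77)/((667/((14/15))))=-1078/10005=-0.11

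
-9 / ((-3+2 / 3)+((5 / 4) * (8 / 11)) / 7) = 2079 / 509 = 4.08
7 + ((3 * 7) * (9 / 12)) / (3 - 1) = 119 / 8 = 14.88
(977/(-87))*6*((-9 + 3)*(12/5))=140688/145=970.26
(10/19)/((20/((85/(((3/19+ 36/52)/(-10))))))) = -1105/42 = -26.31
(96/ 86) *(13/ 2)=7.26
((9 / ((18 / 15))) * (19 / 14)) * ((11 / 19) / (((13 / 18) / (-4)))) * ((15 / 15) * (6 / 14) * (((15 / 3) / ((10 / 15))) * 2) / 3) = -44550 / 637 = -69.94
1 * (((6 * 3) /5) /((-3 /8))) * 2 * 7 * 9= -6048 /5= -1209.60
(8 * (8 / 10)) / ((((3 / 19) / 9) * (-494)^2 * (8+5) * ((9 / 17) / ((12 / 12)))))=136 / 626145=0.00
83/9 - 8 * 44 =-3085/9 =-342.78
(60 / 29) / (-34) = -30 / 493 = -0.06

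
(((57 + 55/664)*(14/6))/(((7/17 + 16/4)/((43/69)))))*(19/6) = 3685043369/61851600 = 59.58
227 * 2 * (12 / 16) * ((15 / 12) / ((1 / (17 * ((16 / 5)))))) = 23154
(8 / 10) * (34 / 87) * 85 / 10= 1156 / 435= 2.66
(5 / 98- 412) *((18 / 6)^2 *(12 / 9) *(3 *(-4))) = 2906712 / 49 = 59320.65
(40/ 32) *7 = 35/ 4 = 8.75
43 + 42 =85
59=59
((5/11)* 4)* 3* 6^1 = 360/11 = 32.73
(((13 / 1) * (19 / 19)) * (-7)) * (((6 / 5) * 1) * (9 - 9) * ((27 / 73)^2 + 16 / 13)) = 0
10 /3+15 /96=335 /96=3.49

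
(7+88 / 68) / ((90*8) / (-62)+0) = -0.71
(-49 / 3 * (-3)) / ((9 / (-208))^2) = 2119936 / 81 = 26172.05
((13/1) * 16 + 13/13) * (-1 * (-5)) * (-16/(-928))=1045/58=18.02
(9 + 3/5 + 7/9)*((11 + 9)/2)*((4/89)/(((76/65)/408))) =1627.55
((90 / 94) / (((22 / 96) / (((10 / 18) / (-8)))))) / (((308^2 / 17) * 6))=-425 / 49044688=-0.00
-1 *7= -7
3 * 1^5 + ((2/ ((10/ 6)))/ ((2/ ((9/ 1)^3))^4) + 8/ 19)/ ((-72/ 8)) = -16098483559217/ 6840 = -2353579467.72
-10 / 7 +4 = 18 / 7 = 2.57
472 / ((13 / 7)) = 3304 / 13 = 254.15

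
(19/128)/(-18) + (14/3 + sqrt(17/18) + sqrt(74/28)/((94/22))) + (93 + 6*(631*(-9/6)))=-12859411/2304 + 11*sqrt(518)/658 + sqrt(34)/6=-5579.99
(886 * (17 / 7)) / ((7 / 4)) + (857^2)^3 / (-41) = -19412479565045651433 / 2009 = -9662757374338303.35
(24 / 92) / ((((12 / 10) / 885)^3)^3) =99140119384631412506103515625 / 5888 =16837656145487671960955080.00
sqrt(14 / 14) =1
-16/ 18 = -8/ 9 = -0.89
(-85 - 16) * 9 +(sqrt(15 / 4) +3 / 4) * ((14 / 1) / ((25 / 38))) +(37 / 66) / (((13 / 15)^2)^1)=-82938693 / 92950 +266 * sqrt(15) / 25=-851.09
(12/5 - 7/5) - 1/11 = 10/11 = 0.91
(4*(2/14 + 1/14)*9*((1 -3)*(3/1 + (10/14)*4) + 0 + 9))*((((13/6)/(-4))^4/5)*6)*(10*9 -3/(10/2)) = -242568573/1254400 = -193.37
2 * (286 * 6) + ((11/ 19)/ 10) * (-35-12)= 651563/ 190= 3429.28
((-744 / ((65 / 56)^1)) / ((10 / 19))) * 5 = -395808 / 65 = -6089.35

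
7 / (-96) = -0.07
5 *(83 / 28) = 415 / 28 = 14.82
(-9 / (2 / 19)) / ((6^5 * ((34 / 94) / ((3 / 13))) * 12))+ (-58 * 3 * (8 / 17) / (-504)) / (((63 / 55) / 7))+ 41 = 41.99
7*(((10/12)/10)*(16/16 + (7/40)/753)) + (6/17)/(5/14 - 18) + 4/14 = 9021506777/10623805920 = 0.85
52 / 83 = 0.63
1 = 1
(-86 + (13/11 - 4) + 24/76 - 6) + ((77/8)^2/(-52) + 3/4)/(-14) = -919521095/9737728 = -94.43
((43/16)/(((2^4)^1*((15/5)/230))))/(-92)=-215/1536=-0.14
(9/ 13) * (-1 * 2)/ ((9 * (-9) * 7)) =2/ 819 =0.00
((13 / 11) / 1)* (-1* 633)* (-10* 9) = 740610 / 11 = 67328.18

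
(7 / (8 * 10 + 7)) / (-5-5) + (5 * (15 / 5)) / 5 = 2603 / 870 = 2.99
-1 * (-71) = 71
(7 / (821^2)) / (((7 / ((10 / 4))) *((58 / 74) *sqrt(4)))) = 185 / 78188756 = 0.00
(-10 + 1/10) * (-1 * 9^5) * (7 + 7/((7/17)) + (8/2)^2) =23383404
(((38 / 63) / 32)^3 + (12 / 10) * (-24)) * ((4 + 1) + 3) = -147483687433 / 640120320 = -230.40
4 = 4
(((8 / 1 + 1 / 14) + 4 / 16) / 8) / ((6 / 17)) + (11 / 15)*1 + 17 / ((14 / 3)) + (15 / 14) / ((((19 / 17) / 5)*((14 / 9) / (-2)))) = 1.16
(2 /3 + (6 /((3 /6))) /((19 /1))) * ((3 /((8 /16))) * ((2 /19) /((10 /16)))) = 2368 /1805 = 1.31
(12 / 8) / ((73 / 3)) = 9 / 146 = 0.06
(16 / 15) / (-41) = -16 / 615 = -0.03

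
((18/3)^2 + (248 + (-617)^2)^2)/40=29022599601/8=3627824950.12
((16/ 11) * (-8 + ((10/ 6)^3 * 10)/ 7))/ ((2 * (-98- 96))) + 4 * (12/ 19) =9699736/ 3831597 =2.53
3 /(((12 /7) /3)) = 21 /4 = 5.25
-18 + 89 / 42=-667 / 42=-15.88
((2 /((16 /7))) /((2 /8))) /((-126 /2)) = -1 /18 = -0.06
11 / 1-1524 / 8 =-359 / 2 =-179.50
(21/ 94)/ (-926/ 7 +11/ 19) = -931/ 548866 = -0.00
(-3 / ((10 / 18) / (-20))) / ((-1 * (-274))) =54 / 137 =0.39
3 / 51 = 1 / 17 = 0.06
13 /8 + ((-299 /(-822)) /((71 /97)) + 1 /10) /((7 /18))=8606489 /2723560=3.16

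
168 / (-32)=-21 / 4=-5.25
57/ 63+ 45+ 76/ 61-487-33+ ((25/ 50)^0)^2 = -604439/ 1281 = -471.85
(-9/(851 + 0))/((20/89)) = -801/17020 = -0.05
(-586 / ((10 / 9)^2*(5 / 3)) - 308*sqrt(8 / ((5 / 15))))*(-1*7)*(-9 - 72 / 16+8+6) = 498393 / 500+2156*sqrt(6) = 6277.89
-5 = -5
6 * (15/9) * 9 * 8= 720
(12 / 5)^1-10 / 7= 34 / 35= 0.97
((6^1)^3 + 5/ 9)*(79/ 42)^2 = 766.17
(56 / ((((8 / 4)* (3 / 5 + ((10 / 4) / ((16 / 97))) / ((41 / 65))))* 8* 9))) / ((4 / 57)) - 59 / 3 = -3141013 / 161561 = -19.44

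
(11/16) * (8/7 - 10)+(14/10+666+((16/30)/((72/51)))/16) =666625/1008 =661.33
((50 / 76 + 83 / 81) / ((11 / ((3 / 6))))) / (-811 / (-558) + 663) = 160549 / 1394817930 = 0.00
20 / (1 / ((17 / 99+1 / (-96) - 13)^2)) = 3296.64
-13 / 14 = -0.93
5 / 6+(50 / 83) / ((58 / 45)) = 18785 / 14442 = 1.30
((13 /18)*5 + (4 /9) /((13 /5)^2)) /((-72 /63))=-78295 /24336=-3.22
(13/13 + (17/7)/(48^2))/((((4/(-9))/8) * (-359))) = 16145/321664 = 0.05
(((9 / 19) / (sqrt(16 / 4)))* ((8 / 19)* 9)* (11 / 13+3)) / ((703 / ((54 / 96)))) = 18225 / 6598358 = 0.00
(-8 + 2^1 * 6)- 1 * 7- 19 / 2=-25 / 2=-12.50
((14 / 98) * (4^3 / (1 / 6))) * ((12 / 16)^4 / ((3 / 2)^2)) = 54 / 7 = 7.71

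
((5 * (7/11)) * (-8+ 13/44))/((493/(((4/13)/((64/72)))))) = -106785/6203912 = -0.02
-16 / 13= -1.23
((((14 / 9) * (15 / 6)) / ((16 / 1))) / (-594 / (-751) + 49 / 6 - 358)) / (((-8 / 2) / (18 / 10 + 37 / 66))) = 4095203 / 9965165760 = 0.00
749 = 749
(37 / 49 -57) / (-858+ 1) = 2756 / 41993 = 0.07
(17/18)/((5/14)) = 119/45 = 2.64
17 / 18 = 0.94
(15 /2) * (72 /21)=180 /7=25.71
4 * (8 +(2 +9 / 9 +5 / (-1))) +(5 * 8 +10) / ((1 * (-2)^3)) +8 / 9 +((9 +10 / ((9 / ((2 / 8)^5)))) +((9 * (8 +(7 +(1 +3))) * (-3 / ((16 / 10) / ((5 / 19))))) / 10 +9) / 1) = 43319 / 1536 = 28.20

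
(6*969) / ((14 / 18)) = 52326 / 7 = 7475.14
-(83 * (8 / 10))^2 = -110224 / 25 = -4408.96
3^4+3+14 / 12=511 / 6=85.17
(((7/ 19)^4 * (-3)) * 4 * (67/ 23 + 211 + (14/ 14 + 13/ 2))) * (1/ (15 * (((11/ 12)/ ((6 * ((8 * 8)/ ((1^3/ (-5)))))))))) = 225369768960/ 32971213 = 6835.35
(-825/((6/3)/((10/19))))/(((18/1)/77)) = -105875/114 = -928.73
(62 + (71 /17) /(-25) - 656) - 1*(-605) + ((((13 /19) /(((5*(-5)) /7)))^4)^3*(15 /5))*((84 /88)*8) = 267246058799322745390750198510089904 /24669759861551052749156951904296875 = 10.83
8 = 8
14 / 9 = 1.56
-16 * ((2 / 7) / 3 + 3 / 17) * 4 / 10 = -3104 / 1785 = -1.74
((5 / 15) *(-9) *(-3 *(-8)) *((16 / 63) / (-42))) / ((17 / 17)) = 0.44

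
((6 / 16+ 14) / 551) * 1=115 / 4408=0.03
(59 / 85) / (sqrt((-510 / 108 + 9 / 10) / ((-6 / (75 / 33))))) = 177 * sqrt(14190) / 36550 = 0.58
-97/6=-16.17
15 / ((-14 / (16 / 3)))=-40 / 7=-5.71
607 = 607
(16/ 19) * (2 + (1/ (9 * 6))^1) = 872/ 513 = 1.70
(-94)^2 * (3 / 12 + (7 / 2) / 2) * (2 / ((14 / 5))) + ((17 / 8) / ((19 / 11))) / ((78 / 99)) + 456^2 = 6101583421 / 27664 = 220560.42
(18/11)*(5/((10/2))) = 18/11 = 1.64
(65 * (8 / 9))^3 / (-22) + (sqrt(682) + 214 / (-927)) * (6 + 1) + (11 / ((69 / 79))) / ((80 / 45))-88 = -2689888513813 / 303952176 + 7 * sqrt(682) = -8666.90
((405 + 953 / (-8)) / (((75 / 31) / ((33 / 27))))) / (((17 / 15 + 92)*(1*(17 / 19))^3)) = 486282523 / 224622360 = 2.16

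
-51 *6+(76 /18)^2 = -23342 /81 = -288.17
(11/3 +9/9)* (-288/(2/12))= -8064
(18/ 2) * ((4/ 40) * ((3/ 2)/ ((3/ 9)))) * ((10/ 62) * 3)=243/ 124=1.96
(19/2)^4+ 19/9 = 1173193/144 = 8147.17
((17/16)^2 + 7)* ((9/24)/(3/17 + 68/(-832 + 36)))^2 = 214347580281/1554251776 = 137.91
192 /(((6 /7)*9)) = 224 /9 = 24.89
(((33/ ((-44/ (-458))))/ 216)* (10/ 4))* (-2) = -1145/ 144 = -7.95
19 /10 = 1.90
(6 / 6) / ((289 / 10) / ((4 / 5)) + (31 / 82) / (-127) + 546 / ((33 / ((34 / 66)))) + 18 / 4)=15121128 / 743134477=0.02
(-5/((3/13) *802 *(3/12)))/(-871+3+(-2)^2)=65/519696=0.00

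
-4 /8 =-1 /2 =-0.50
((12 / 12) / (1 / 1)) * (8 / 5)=8 / 5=1.60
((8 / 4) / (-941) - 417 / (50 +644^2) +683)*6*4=1066331938356 / 65052271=16391.92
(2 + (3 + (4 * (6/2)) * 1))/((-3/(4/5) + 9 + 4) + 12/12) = 68/41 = 1.66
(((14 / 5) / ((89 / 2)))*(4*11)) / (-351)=-1232 / 156195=-0.01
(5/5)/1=1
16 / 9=1.78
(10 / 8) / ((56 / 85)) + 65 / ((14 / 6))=6665 / 224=29.75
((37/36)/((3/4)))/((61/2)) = 74/1647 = 0.04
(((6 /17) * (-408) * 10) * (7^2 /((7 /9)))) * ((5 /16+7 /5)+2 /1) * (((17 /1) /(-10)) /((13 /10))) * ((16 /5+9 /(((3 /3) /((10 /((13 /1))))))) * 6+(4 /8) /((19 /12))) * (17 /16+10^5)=2689029676410.65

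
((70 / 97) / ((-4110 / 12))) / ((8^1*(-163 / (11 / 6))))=0.00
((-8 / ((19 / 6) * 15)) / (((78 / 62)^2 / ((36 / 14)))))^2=945685504 / 12630388225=0.07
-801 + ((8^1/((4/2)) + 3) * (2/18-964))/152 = -1156493/1368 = -845.39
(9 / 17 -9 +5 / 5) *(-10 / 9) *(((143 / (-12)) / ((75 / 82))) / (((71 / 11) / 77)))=-630677047 / 488835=-1290.16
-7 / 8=-0.88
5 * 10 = 50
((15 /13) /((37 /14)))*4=840 /481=1.75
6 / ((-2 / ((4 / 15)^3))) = -0.06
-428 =-428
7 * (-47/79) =-329/79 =-4.16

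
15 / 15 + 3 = 4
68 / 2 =34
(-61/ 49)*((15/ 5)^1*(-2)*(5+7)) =4392/ 49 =89.63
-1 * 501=-501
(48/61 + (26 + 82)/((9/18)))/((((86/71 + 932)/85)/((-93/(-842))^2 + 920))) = 2168935526750765/119393614143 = 18166.26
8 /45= 0.18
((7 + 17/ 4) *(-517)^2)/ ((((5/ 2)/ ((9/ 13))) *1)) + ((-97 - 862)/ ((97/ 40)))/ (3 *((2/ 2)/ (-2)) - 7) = 35703519161/ 42874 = 832754.56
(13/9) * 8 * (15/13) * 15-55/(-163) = 32655/163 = 200.34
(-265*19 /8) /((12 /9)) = -15105 /32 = -472.03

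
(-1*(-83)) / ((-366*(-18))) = 83 / 6588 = 0.01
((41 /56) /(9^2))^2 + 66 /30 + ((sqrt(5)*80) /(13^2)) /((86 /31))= 1240*sqrt(5) /7267 + 226336661 /102876480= 2.58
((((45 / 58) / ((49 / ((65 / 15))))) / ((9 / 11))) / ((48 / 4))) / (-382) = -715 / 39083184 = -0.00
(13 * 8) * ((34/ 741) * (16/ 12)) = 1088/ 171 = 6.36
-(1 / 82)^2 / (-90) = 1 / 605160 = 0.00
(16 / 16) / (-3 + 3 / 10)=-10 / 27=-0.37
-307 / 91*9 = -2763 / 91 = -30.36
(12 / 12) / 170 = 1 / 170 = 0.01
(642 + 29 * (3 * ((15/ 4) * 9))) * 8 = 28626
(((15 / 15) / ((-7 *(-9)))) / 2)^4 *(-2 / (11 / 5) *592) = -370 / 173282571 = -0.00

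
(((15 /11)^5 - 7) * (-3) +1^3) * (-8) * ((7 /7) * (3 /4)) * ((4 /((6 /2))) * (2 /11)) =-20239952 /1771561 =-11.42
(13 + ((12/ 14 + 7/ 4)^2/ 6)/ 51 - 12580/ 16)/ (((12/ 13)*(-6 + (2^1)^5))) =-185500439/ 5757696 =-32.22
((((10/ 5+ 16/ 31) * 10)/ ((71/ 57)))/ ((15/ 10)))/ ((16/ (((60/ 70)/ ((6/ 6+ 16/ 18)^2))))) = 900315/ 4452623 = 0.20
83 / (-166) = -1 / 2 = -0.50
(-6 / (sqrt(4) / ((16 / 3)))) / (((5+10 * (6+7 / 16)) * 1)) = -128 / 555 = -0.23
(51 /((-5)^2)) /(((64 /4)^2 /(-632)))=-4029 /800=-5.04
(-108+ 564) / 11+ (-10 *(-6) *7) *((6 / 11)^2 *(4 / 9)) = 11736 / 121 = 96.99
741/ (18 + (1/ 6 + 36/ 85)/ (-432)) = 163257120/ 3965459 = 41.17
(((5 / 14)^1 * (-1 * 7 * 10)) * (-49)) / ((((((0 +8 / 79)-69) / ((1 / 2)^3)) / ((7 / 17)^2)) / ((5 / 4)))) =-23709875 / 50336864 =-0.47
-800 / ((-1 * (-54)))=-400 / 27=-14.81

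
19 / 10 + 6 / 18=67 / 30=2.23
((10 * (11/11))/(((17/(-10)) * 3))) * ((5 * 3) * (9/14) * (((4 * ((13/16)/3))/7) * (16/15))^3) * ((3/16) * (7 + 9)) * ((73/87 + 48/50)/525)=-157199744/179773374375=-0.00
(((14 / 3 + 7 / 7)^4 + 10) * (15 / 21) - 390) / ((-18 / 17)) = -3408925 / 10206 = -334.01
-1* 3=-3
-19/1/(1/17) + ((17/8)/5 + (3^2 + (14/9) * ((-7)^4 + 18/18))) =1232233/360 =3422.87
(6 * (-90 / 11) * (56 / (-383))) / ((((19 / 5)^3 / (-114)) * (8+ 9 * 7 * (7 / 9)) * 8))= -945000 / 28896967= -0.03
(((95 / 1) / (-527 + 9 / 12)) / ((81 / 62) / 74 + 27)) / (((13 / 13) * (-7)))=348688 / 365301279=0.00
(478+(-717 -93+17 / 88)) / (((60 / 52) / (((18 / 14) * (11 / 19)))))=-1138761 / 5320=-214.05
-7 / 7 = -1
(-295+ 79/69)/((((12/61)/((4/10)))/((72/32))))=-309209/230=-1344.39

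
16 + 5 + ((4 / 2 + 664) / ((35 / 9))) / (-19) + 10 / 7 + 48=40841 / 665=61.42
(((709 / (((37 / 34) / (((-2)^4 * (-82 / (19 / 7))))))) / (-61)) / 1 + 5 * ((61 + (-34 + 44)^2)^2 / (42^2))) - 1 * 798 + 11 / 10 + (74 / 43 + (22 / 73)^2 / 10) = 7855014561953191 / 1768771944180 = 4440.94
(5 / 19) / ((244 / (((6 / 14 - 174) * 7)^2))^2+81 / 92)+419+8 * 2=1459927570169936805 / 3353850849780803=435.30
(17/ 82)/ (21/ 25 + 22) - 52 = -2434319/ 46822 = -51.99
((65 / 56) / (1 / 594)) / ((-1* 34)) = -19305 / 952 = -20.28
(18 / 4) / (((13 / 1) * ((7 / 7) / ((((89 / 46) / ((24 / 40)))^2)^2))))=37.43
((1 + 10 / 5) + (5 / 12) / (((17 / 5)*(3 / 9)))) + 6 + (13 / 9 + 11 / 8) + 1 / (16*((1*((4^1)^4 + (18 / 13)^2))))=76495897 / 6276672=12.19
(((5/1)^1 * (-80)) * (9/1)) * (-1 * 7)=25200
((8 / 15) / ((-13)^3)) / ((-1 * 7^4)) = 8 / 79124955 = 0.00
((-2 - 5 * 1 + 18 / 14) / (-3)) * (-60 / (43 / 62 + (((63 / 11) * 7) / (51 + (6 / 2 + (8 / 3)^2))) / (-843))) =-21080620000 / 127785217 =-164.97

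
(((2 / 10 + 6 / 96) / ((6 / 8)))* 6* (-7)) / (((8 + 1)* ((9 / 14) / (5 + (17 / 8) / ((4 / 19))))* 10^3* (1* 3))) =-55223 / 4320000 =-0.01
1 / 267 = 0.00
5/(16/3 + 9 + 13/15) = 25/76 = 0.33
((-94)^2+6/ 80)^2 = 78076221.41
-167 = -167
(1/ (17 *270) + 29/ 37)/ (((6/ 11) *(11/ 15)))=1.96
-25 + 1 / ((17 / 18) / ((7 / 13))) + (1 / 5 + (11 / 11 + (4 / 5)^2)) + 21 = -1.59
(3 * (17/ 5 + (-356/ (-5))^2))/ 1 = 15218.52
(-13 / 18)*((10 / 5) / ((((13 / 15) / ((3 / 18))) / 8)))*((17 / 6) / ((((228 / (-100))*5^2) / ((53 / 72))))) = 4505 / 55404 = 0.08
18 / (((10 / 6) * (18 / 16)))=48 / 5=9.60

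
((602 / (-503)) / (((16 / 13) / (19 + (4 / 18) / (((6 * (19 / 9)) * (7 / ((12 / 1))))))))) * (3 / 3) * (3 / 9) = -1414829 / 229368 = -6.17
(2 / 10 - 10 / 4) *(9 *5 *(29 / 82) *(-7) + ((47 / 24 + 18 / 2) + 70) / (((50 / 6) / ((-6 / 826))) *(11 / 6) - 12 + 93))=45903842451 / 179089640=256.32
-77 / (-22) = 7 / 2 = 3.50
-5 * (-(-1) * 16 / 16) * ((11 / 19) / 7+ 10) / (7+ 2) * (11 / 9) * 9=-8195 / 133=-61.62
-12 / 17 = -0.71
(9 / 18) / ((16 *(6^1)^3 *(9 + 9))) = 1 / 124416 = 0.00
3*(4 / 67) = 12 / 67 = 0.18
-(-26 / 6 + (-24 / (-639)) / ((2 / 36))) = 779 / 213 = 3.66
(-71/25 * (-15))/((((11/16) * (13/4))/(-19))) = -259008/715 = -362.25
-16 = -16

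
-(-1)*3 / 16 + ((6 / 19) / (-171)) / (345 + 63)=165695 / 883728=0.19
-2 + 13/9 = -5/9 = -0.56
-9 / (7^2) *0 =0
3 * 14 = 42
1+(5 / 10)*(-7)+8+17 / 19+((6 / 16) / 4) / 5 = 19497 / 3040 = 6.41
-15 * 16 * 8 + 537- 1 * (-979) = -404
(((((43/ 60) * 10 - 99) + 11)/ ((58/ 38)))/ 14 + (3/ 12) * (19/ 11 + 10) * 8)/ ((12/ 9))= 527123/ 35728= 14.75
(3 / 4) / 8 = 3 / 32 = 0.09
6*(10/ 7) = 60/ 7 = 8.57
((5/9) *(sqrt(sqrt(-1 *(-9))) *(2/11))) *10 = 100 *sqrt(3)/99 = 1.75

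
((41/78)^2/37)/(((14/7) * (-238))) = -1681/107151408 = -0.00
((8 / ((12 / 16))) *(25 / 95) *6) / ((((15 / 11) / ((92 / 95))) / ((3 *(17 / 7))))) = 1101056 / 12635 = 87.14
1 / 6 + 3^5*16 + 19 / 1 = 23443 / 6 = 3907.17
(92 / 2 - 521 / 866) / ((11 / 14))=275205 / 4763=57.78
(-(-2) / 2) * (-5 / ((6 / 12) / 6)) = -60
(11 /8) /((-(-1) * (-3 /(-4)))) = 1.83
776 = 776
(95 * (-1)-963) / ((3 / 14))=-14812 / 3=-4937.33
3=3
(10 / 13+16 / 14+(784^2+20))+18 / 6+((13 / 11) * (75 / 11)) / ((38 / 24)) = 128597843637 / 209209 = 614686.00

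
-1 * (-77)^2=-5929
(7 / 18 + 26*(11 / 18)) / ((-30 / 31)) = -9083 / 540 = -16.82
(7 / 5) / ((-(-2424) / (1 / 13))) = 7 / 157560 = 0.00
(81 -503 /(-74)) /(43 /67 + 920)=435299 /4564542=0.10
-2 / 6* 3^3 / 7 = -9 / 7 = -1.29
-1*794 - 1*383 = -1177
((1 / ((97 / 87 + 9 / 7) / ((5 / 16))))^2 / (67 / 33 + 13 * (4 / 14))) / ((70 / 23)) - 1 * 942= -1367999961131757 / 1452230752256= -942.00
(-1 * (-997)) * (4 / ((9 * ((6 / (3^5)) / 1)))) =17946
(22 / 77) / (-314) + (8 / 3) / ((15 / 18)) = 17579 / 5495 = 3.20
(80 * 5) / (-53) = -400 / 53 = -7.55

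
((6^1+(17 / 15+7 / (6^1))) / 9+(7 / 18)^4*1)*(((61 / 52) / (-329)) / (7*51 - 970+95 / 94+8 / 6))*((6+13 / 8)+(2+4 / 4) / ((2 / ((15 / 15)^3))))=2208959633 / 43867804780800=0.00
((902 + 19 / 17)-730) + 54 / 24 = 11925 / 68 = 175.37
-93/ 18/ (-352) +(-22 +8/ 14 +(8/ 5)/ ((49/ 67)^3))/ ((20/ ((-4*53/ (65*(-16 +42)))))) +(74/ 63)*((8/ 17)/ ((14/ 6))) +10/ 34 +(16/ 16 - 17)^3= -4095.35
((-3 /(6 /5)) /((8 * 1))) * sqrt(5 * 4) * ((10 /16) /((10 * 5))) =-0.02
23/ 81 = 0.28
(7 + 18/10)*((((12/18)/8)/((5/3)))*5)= 11/5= 2.20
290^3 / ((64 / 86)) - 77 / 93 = 12191451067 / 372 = 32772717.92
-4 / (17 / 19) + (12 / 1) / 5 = -176 / 85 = -2.07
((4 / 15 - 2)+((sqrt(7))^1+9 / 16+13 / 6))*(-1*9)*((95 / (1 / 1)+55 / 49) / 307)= -42390*sqrt(7) / 15043 - 337707 / 120344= -10.26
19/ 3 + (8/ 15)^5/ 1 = 4842143/ 759375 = 6.38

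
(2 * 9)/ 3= 6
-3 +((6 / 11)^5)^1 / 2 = -2.98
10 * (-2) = -20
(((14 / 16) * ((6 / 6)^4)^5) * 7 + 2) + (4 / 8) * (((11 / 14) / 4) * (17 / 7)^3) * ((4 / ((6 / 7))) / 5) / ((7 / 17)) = 1629853 / 144060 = 11.31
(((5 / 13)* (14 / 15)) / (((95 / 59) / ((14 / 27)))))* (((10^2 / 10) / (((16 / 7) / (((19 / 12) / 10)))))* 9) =20237 / 28080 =0.72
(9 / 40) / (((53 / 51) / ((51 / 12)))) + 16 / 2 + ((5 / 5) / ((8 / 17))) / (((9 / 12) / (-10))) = -493871 / 25440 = -19.41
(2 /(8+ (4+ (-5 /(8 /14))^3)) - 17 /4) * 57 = -40830867 /168428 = -242.42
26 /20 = 1.30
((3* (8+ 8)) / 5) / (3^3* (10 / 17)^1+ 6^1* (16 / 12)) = 408 / 1015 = 0.40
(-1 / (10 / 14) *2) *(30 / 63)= -4 / 3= -1.33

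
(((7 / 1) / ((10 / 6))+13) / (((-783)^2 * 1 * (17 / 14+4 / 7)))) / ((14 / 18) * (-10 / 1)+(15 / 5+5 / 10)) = -344 / 93666375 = -0.00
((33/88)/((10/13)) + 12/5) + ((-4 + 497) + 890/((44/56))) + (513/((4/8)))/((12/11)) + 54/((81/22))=6821183/2640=2583.78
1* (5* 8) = 40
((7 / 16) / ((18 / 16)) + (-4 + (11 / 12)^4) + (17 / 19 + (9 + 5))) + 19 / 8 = 14.36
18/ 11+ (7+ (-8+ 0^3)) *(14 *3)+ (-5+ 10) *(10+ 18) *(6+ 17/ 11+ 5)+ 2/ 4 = 1716.50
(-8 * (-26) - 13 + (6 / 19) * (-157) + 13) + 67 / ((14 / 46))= 50349 / 133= 378.56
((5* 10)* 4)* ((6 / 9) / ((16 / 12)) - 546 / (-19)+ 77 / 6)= 479600 / 57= 8414.04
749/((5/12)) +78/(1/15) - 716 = 11258/5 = 2251.60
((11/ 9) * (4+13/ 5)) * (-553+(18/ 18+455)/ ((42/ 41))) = -18271/ 21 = -870.05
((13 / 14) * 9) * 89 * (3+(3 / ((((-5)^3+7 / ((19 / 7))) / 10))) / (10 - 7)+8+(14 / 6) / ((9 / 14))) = 37752910 / 3489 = 10820.55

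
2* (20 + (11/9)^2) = 3482/81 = 42.99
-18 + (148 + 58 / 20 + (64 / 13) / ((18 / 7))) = 157733 / 1170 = 134.81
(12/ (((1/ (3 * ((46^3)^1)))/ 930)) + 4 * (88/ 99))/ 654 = 14664641776/ 2943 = 4982888.81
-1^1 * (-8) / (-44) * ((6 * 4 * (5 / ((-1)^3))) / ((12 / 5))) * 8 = 800 / 11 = 72.73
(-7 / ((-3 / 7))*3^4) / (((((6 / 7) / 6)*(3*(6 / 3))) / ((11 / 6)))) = 11319 / 4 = 2829.75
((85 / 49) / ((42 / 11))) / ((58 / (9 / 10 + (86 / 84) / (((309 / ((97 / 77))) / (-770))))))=-28077863 / 1549105992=-0.02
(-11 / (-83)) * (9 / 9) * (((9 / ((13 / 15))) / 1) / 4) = 1485 / 4316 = 0.34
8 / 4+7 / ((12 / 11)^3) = 12773 / 1728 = 7.39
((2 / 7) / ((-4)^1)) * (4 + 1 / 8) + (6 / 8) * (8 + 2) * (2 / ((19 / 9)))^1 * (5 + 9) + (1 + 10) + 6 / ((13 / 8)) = 3150137 / 27664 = 113.87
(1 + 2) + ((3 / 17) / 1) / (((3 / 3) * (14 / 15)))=759 / 238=3.19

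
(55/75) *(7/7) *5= 11/3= 3.67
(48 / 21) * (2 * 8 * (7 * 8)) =2048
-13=-13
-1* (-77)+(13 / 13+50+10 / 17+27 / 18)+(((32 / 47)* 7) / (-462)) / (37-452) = 2846930839 / 21884610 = 130.09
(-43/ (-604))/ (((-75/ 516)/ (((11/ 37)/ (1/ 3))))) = -0.44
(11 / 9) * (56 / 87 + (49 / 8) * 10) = 236929 / 3132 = 75.65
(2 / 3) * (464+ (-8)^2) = 352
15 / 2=7.50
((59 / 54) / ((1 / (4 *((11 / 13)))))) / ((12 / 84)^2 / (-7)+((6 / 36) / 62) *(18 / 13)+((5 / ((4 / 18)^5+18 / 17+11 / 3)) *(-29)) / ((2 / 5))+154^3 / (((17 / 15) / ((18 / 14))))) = 17953365630893 / 20114962600790021031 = 0.00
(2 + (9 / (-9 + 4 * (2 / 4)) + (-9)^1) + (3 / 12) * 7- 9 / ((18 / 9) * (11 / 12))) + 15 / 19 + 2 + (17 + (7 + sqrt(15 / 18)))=sqrt(30) / 6 + 89797 / 5852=16.26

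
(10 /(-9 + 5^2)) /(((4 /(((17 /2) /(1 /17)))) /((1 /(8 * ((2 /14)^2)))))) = 70805 /512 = 138.29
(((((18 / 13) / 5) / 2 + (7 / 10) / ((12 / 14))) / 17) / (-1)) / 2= -149 / 5304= -0.03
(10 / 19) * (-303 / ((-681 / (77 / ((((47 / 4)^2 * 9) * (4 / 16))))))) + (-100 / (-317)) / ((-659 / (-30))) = 1297008982840 / 17912753941959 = 0.07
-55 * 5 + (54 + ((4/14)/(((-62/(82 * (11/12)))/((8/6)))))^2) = -842126585/3814209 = -220.79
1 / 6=0.17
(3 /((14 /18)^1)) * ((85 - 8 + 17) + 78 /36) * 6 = 15579 /7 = 2225.57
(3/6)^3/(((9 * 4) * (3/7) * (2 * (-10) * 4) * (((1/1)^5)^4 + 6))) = -1/69120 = -0.00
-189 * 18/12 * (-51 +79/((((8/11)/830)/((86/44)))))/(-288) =88788861/512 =173415.74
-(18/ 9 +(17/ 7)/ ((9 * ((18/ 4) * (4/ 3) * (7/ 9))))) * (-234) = 23595/ 49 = 481.53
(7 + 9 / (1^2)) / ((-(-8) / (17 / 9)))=34 / 9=3.78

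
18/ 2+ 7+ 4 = 20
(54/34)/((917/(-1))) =-27/15589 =-0.00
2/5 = 0.40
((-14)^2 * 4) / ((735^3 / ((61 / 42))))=488 / 170170875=0.00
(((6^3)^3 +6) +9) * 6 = 60466266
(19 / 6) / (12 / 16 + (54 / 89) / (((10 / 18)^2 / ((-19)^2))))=84550 / 18968193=0.00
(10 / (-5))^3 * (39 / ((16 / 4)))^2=-1521 / 2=-760.50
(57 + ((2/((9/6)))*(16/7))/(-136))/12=20341/4284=4.75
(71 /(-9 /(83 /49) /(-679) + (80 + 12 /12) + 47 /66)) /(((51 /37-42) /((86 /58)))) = -20007878242 /630895687329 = -0.03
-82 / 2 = -41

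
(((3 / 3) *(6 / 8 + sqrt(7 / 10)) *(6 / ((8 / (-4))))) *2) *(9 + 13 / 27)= -256 *sqrt(70) / 45 - 128 / 3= -90.26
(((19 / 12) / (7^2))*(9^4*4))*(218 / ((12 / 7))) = 1509759 / 14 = 107839.93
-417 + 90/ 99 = -4577/ 11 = -416.09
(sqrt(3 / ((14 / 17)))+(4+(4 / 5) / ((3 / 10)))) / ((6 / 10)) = 5* sqrt(714) / 42+100 / 9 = 14.29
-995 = -995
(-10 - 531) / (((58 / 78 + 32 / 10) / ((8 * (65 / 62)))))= -27428700 / 23839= -1150.58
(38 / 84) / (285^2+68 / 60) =95 / 17057488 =0.00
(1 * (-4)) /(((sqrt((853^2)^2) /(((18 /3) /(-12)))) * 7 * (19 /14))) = 4 /13824571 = 0.00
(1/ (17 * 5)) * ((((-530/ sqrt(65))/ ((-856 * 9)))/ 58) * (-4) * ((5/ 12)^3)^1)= -1325 * sqrt(65)/ 21329972352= -0.00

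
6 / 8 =3 / 4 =0.75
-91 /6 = -15.17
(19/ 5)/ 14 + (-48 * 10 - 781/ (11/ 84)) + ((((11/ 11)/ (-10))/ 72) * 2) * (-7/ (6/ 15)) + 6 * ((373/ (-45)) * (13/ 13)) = -32726803/ 5040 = -6493.41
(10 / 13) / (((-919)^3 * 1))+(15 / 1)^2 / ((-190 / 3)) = -1362145986425 / 383418870146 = -3.55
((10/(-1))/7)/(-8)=5/28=0.18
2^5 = 32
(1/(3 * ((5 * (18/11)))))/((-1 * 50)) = -11/13500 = -0.00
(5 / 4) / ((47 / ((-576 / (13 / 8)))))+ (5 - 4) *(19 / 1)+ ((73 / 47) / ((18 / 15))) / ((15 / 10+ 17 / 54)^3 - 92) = 19775769581 / 2069074514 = 9.56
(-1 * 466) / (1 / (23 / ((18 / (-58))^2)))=-9013838 / 81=-111281.95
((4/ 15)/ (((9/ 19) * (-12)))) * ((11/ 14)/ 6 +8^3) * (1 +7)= -1634722/ 8505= -192.21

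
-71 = -71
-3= -3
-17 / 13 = -1.31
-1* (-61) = 61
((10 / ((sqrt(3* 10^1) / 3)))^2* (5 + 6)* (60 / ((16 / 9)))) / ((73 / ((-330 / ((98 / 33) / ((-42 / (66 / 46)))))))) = 253600875 / 511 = 496283.51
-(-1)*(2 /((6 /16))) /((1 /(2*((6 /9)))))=64 /9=7.11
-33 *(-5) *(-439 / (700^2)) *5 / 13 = -14487 / 254800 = -0.06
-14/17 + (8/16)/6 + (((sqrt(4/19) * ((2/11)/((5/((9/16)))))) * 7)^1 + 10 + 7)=16.33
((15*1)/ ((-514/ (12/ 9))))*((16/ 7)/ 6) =-80/ 5397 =-0.01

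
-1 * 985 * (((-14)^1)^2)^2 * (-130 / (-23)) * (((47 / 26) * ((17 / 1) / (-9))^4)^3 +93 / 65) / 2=-1303272874338.33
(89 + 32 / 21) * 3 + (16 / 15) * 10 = 5927 / 21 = 282.24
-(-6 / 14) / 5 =3 / 35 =0.09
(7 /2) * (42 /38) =147 /38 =3.87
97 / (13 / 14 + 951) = 1358 / 13327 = 0.10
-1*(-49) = 49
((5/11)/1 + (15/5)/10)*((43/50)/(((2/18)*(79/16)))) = 128484/108625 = 1.18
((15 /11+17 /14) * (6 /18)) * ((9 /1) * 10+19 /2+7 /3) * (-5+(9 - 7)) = -242567 /924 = -262.52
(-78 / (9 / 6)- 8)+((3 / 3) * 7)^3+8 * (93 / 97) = 28195 / 97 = 290.67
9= 9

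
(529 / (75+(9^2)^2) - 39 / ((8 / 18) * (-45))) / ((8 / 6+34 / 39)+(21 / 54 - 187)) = -1313247 / 119312515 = -0.01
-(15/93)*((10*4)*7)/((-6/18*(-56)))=-75/31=-2.42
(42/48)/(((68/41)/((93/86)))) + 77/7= 541315/46784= 11.57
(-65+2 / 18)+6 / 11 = -6370 / 99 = -64.34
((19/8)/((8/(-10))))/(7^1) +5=1025/224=4.58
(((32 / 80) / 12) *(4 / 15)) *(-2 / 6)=-2 / 675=-0.00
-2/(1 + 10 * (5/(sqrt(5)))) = 2/499 - 20 * sqrt(5)/499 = -0.09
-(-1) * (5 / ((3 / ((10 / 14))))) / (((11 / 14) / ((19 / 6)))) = 475 / 99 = 4.80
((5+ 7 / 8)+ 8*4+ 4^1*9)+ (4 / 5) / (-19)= 56113 / 760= 73.83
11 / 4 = 2.75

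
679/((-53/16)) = -10864/53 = -204.98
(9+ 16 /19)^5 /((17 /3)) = 40353421713 /2476099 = 16297.18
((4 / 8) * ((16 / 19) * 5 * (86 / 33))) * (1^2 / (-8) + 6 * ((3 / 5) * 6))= 73874 / 627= 117.82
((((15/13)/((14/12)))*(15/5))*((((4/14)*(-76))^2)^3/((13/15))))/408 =2081159228620800/2366039039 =879596.32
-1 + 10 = 9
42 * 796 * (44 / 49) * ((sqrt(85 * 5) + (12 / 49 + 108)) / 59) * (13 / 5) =2731872 * sqrt(17) / 413 + 14489849088 / 101185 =170474.67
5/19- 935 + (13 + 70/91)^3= 69952721/41743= 1675.80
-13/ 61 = -0.21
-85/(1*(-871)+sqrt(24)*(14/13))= 6188*sqrt(6)/25641125+2502383/25641125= 0.10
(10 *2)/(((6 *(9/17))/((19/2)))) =1615/27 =59.81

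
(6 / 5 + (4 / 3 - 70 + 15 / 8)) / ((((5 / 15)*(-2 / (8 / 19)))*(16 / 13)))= 102323 / 3040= 33.66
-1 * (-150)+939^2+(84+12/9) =2645869/3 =881956.33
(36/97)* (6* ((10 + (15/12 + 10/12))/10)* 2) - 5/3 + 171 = 50842/291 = 174.71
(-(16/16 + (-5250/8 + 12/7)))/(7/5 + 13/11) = 1006445/3976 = 253.13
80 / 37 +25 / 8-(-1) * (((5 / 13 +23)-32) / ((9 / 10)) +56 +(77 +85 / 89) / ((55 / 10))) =2233920115 / 33904728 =65.89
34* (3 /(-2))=-51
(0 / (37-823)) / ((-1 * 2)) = 0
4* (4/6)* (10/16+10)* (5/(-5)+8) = 595/3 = 198.33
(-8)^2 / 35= 1.83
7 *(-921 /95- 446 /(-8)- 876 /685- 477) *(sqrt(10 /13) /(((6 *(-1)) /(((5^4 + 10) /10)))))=20003885951 *sqrt(130) /8121360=28083.89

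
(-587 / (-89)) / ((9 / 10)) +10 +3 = 16283 / 801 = 20.33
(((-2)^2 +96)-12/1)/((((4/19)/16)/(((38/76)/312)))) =10.72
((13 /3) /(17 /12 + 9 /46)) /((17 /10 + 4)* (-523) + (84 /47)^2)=-5283928 /5854592571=-0.00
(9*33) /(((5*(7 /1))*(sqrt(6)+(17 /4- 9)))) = -22572 /9275- 4752*sqrt(6) /9275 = -3.69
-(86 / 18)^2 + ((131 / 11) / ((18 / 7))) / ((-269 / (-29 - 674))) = -5140523 / 479358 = -10.72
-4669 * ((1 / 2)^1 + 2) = -23345 / 2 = -11672.50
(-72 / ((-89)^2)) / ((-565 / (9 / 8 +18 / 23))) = 3159 / 102933395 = 0.00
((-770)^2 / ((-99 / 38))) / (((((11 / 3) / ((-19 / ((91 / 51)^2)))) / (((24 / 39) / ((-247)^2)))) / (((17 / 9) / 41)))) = 0.17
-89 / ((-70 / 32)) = 1424 / 35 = 40.69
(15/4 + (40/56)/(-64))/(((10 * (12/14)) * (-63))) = -0.01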